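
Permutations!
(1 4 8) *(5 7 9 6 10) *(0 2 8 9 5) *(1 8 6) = (0 2 6 10)(1 4 9)(5 7) = [2, 4, 6, 3, 9, 7, 10, 5, 8, 1, 0]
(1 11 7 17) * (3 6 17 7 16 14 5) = (1 11 16 14 5 3 6 17) = [0, 11, 2, 6, 4, 3, 17, 7, 8, 9, 10, 16, 12, 13, 5, 15, 14, 1]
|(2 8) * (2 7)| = |(2 8 7)| = 3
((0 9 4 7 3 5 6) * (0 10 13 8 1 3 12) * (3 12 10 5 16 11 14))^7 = (0 1 13 7 9 12 8 10 4)(3 14 11 16)(5 6) = [1, 13, 2, 14, 0, 6, 5, 9, 10, 12, 4, 16, 8, 7, 11, 15, 3]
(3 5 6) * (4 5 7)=(3 7 4 5 6)=[0, 1, 2, 7, 5, 6, 3, 4]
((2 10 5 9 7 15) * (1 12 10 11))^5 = (1 7 12 15 10 2 5 11 9) = [0, 7, 5, 3, 4, 11, 6, 12, 8, 1, 2, 9, 15, 13, 14, 10]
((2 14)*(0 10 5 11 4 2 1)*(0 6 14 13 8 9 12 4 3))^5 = (1 14 6)(2 4 12 9 8 13) = [0, 14, 4, 3, 12, 5, 1, 7, 13, 8, 10, 11, 9, 2, 6]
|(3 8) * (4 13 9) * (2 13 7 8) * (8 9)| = 12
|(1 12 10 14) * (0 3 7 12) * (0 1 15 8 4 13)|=|(0 3 7 12 10 14 15 8 4 13)|=10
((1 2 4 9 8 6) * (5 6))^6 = [0, 6, 1, 3, 2, 8, 5, 7, 9, 4] = (1 6 5 8 9 4 2)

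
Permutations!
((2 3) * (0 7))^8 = (7) = [0, 1, 2, 3, 4, 5, 6, 7]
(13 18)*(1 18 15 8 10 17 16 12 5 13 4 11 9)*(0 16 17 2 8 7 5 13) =(0 16 12 13 15 7 5)(1 18 4 11 9)(2 8 10) =[16, 18, 8, 3, 11, 0, 6, 5, 10, 1, 2, 9, 13, 15, 14, 7, 12, 17, 4]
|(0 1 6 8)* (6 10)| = 5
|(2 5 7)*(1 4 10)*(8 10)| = 12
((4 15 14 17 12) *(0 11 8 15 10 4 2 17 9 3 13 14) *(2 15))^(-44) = (0 12 2 11 15 17 8) = [12, 1, 11, 3, 4, 5, 6, 7, 0, 9, 10, 15, 2, 13, 14, 17, 16, 8]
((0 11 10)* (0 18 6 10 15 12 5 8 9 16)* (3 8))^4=(0 5 16 12 9 15 8 11 3)(6 10 18)=[5, 1, 2, 0, 4, 16, 10, 7, 11, 15, 18, 3, 9, 13, 14, 8, 12, 17, 6]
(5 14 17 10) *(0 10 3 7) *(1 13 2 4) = [10, 13, 4, 7, 1, 14, 6, 0, 8, 9, 5, 11, 12, 2, 17, 15, 16, 3] = (0 10 5 14 17 3 7)(1 13 2 4)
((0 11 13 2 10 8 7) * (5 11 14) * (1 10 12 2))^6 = (0 10 11)(1 5 7)(8 13 14) = [10, 5, 2, 3, 4, 7, 6, 1, 13, 9, 11, 0, 12, 14, 8]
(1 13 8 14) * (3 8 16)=(1 13 16 3 8 14)=[0, 13, 2, 8, 4, 5, 6, 7, 14, 9, 10, 11, 12, 16, 1, 15, 3]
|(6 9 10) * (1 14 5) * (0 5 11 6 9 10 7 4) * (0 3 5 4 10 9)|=|(0 4 3 5 1 14 11 6 9 7 10)|=11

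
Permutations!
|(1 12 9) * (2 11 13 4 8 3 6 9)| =|(1 12 2 11 13 4 8 3 6 9)| =10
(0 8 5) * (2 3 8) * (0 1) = (0 2 3 8 5 1) = [2, 0, 3, 8, 4, 1, 6, 7, 5]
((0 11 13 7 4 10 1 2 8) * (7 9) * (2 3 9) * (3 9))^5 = (13) = [0, 1, 2, 3, 4, 5, 6, 7, 8, 9, 10, 11, 12, 13]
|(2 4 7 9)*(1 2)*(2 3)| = |(1 3 2 4 7 9)| = 6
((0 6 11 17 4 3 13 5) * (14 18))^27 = (0 17 13 6 4 5 11 3)(14 18) = [17, 1, 2, 0, 5, 11, 4, 7, 8, 9, 10, 3, 12, 6, 18, 15, 16, 13, 14]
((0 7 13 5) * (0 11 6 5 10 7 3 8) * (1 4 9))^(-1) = (0 8 3)(1 9 4)(5 6 11)(7 10 13) = [8, 9, 2, 0, 1, 6, 11, 10, 3, 4, 13, 5, 12, 7]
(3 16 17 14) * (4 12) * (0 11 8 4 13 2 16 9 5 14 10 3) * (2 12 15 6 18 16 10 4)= (0 11 8 2 10 3 9 5 14)(4 15 6 18 16 17)(12 13)= [11, 1, 10, 9, 15, 14, 18, 7, 2, 5, 3, 8, 13, 12, 0, 6, 17, 4, 16]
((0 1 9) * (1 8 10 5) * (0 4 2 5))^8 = (0 10 8)(1 2 9 5 4) = [10, 2, 9, 3, 1, 4, 6, 7, 0, 5, 8]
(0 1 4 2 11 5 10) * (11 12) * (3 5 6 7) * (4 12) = (0 1 12 11 6 7 3 5 10)(2 4) = [1, 12, 4, 5, 2, 10, 7, 3, 8, 9, 0, 6, 11]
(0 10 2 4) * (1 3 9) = (0 10 2 4)(1 3 9) = [10, 3, 4, 9, 0, 5, 6, 7, 8, 1, 2]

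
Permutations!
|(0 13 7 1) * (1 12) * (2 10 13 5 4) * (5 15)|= 10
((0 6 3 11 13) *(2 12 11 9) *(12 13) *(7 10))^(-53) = (0 6 3 9 2 13)(7 10)(11 12) = [6, 1, 13, 9, 4, 5, 3, 10, 8, 2, 7, 12, 11, 0]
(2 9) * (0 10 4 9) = (0 10 4 9 2) = [10, 1, 0, 3, 9, 5, 6, 7, 8, 2, 4]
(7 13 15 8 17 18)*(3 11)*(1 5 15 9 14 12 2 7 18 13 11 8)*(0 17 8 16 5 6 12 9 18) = (0 17 13 18)(1 6 12 2 7 11 3 16 5 15)(9 14) = [17, 6, 7, 16, 4, 15, 12, 11, 8, 14, 10, 3, 2, 18, 9, 1, 5, 13, 0]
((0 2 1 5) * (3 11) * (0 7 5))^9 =(3 11)(5 7) =[0, 1, 2, 11, 4, 7, 6, 5, 8, 9, 10, 3]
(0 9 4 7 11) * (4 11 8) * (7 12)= (0 9 11)(4 12 7 8)= [9, 1, 2, 3, 12, 5, 6, 8, 4, 11, 10, 0, 7]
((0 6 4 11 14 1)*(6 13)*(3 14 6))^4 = (0 1 14 3 13)(4 11 6) = [1, 14, 2, 13, 11, 5, 4, 7, 8, 9, 10, 6, 12, 0, 3]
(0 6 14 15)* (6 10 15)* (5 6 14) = (0 10 15)(5 6) = [10, 1, 2, 3, 4, 6, 5, 7, 8, 9, 15, 11, 12, 13, 14, 0]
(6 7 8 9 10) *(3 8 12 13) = (3 8 9 10 6 7 12 13) = [0, 1, 2, 8, 4, 5, 7, 12, 9, 10, 6, 11, 13, 3]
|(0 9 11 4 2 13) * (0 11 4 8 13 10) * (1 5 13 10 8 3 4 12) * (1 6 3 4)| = |(0 9 12 6 3 1 5 13 11 4 2 8 10)| = 13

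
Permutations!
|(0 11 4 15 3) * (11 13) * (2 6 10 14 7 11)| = 11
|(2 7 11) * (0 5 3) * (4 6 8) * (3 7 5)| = 12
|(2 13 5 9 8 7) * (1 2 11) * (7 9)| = |(1 2 13 5 7 11)(8 9)| = 6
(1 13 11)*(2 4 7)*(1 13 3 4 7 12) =(1 3 4 12)(2 7)(11 13) =[0, 3, 7, 4, 12, 5, 6, 2, 8, 9, 10, 13, 1, 11]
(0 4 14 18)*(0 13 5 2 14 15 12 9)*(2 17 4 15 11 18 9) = (0 15 12 2 14 9)(4 11 18 13 5 17) = [15, 1, 14, 3, 11, 17, 6, 7, 8, 0, 10, 18, 2, 5, 9, 12, 16, 4, 13]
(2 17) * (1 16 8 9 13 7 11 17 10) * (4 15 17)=(1 16 8 9 13 7 11 4 15 17 2 10)=[0, 16, 10, 3, 15, 5, 6, 11, 9, 13, 1, 4, 12, 7, 14, 17, 8, 2]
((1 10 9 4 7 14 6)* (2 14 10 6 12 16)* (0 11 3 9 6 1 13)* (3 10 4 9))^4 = (16)(0 13 6 10 11) = [13, 1, 2, 3, 4, 5, 10, 7, 8, 9, 11, 0, 12, 6, 14, 15, 16]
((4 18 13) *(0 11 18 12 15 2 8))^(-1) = [8, 1, 15, 3, 13, 5, 6, 7, 2, 9, 10, 0, 4, 18, 14, 12, 16, 17, 11] = (0 8 2 15 12 4 13 18 11)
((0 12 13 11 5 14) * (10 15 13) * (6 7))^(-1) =(0 14 5 11 13 15 10 12)(6 7) =[14, 1, 2, 3, 4, 11, 7, 6, 8, 9, 12, 13, 0, 15, 5, 10]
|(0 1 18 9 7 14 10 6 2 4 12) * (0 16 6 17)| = 40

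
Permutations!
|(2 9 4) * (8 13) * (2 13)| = 5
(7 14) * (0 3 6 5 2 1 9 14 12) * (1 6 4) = [3, 9, 6, 4, 1, 2, 5, 12, 8, 14, 10, 11, 0, 13, 7] = (0 3 4 1 9 14 7 12)(2 6 5)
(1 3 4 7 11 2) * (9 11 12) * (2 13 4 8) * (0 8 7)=(0 8 2 1 3 7 12 9 11 13 4)=[8, 3, 1, 7, 0, 5, 6, 12, 2, 11, 10, 13, 9, 4]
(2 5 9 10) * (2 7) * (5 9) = (2 9 10 7) = [0, 1, 9, 3, 4, 5, 6, 2, 8, 10, 7]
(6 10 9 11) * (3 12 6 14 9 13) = (3 12 6 10 13)(9 11 14) = [0, 1, 2, 12, 4, 5, 10, 7, 8, 11, 13, 14, 6, 3, 9]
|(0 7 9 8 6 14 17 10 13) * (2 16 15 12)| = 36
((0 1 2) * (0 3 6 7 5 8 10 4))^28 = (0 10 5 6 2)(1 4 8 7 3) = [10, 4, 0, 1, 8, 6, 2, 3, 7, 9, 5]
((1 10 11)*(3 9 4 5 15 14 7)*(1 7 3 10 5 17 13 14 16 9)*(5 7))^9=(1 17 15 7 13 16 10 14 9 11 3 4 5)=[0, 17, 2, 4, 5, 1, 6, 13, 8, 11, 14, 3, 12, 16, 9, 7, 10, 15]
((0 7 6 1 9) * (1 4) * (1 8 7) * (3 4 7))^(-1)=(0 9 1)(3 8 4)(6 7)=[9, 0, 2, 8, 3, 5, 7, 6, 4, 1]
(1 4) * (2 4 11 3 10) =(1 11 3 10 2 4) =[0, 11, 4, 10, 1, 5, 6, 7, 8, 9, 2, 3]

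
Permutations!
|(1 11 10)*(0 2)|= 6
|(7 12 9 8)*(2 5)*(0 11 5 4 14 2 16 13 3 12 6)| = |(0 11 5 16 13 3 12 9 8 7 6)(2 4 14)| = 33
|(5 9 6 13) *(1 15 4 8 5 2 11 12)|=|(1 15 4 8 5 9 6 13 2 11 12)|=11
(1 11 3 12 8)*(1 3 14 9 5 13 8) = (1 11 14 9 5 13 8 3 12) = [0, 11, 2, 12, 4, 13, 6, 7, 3, 5, 10, 14, 1, 8, 9]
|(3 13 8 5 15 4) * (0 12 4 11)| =9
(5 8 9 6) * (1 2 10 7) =(1 2 10 7)(5 8 9 6) =[0, 2, 10, 3, 4, 8, 5, 1, 9, 6, 7]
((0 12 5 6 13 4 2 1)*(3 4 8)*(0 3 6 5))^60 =(13) =[0, 1, 2, 3, 4, 5, 6, 7, 8, 9, 10, 11, 12, 13]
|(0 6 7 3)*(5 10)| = 4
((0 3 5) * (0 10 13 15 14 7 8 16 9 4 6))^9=(0 16 15 3 9 14 5 4 7 10 6 8 13)=[16, 1, 2, 9, 7, 4, 8, 10, 13, 14, 6, 11, 12, 0, 5, 3, 15]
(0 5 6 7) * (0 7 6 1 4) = (7)(0 5 1 4) = [5, 4, 2, 3, 0, 1, 6, 7]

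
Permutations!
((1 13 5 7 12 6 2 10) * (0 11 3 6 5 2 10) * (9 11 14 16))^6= [6, 9, 3, 0, 4, 5, 14, 7, 8, 13, 16, 2, 12, 11, 10, 15, 1]= (0 6 14 10 16 1 9 13 11 2 3)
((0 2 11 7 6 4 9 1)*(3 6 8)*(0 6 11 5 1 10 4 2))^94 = (1 2)(3 7)(4 9 10)(5 6)(8 11) = [0, 2, 1, 7, 9, 6, 5, 3, 11, 10, 4, 8]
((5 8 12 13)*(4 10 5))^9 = (4 8)(5 13)(10 12) = [0, 1, 2, 3, 8, 13, 6, 7, 4, 9, 12, 11, 10, 5]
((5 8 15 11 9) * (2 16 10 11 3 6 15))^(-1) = (2 8 5 9 11 10 16)(3 15 6) = [0, 1, 8, 15, 4, 9, 3, 7, 5, 11, 16, 10, 12, 13, 14, 6, 2]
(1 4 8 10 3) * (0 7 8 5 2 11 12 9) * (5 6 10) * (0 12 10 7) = (1 4 6 7 8 5 2 11 10 3)(9 12) = [0, 4, 11, 1, 6, 2, 7, 8, 5, 12, 3, 10, 9]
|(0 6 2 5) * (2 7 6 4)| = 4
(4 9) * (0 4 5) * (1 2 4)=(0 1 2 4 9 5)=[1, 2, 4, 3, 9, 0, 6, 7, 8, 5]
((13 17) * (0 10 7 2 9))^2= (17)(0 7 9 10 2)= [7, 1, 0, 3, 4, 5, 6, 9, 8, 10, 2, 11, 12, 13, 14, 15, 16, 17]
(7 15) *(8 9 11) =(7 15)(8 9 11) =[0, 1, 2, 3, 4, 5, 6, 15, 9, 11, 10, 8, 12, 13, 14, 7]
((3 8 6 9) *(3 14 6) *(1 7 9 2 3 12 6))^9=(1 7 9 14)(2 6 12 8 3)=[0, 7, 6, 2, 4, 5, 12, 9, 3, 14, 10, 11, 8, 13, 1]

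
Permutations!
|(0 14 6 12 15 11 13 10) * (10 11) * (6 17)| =|(0 14 17 6 12 15 10)(11 13)| =14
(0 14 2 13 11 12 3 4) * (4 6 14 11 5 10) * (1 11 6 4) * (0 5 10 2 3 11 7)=(0 6 14 3 4 5 2 13 10 1 7)(11 12)=[6, 7, 13, 4, 5, 2, 14, 0, 8, 9, 1, 12, 11, 10, 3]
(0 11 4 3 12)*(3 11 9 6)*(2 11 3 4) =[9, 1, 11, 12, 3, 5, 4, 7, 8, 6, 10, 2, 0] =(0 9 6 4 3 12)(2 11)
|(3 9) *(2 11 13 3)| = 5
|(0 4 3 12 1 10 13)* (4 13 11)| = |(0 13)(1 10 11 4 3 12)| = 6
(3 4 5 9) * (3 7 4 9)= [0, 1, 2, 9, 5, 3, 6, 4, 8, 7]= (3 9 7 4 5)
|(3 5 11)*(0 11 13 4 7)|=|(0 11 3 5 13 4 7)|=7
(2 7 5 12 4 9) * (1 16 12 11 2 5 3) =(1 16 12 4 9 5 11 2 7 3) =[0, 16, 7, 1, 9, 11, 6, 3, 8, 5, 10, 2, 4, 13, 14, 15, 12]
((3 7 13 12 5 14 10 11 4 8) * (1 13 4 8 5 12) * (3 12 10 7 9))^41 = (1 13)(3 9)(4 5 14 7)(8 12 10 11) = [0, 13, 2, 9, 5, 14, 6, 4, 12, 3, 11, 8, 10, 1, 7]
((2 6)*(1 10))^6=[0, 1, 2, 3, 4, 5, 6, 7, 8, 9, 10]=(10)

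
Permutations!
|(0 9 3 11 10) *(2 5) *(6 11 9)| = |(0 6 11 10)(2 5)(3 9)| = 4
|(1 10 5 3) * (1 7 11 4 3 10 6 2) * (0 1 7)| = |(0 1 6 2 7 11 4 3)(5 10)| = 8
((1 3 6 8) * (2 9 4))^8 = [0, 1, 4, 3, 9, 5, 6, 7, 8, 2] = (2 4 9)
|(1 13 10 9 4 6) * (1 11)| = 7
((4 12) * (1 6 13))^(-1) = [0, 13, 2, 3, 12, 5, 1, 7, 8, 9, 10, 11, 4, 6] = (1 13 6)(4 12)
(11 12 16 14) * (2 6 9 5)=(2 6 9 5)(11 12 16 14)=[0, 1, 6, 3, 4, 2, 9, 7, 8, 5, 10, 12, 16, 13, 11, 15, 14]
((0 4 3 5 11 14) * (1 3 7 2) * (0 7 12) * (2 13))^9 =[0, 3, 1, 5, 4, 11, 6, 13, 8, 9, 10, 14, 12, 2, 7] =(1 3 5 11 14 7 13 2)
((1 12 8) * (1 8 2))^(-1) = [0, 2, 12, 3, 4, 5, 6, 7, 8, 9, 10, 11, 1] = (1 2 12)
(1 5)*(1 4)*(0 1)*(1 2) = (0 2 1 5 4) = [2, 5, 1, 3, 0, 4]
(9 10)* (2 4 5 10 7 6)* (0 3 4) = (0 3 4 5 10 9 7 6 2) = [3, 1, 0, 4, 5, 10, 2, 6, 8, 7, 9]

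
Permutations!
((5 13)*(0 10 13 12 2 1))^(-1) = [1, 2, 12, 3, 4, 13, 6, 7, 8, 9, 0, 11, 5, 10] = (0 1 2 12 5 13 10)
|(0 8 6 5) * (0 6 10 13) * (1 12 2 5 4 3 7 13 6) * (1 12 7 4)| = 42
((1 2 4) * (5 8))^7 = (1 2 4)(5 8) = [0, 2, 4, 3, 1, 8, 6, 7, 5]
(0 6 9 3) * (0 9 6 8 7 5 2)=(0 8 7 5 2)(3 9)=[8, 1, 0, 9, 4, 2, 6, 5, 7, 3]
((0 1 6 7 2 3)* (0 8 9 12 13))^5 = (0 3)(1 8)(2 13)(6 9)(7 12) = [3, 8, 13, 0, 4, 5, 9, 12, 1, 6, 10, 11, 7, 2]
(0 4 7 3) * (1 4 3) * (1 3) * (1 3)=[3, 4, 2, 0, 7, 5, 6, 1]=(0 3)(1 4 7)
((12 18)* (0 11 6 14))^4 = [0, 1, 2, 3, 4, 5, 6, 7, 8, 9, 10, 11, 12, 13, 14, 15, 16, 17, 18] = (18)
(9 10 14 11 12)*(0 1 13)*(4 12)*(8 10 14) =(0 1 13)(4 12 9 14 11)(8 10) =[1, 13, 2, 3, 12, 5, 6, 7, 10, 14, 8, 4, 9, 0, 11]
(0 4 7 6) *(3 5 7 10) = (0 4 10 3 5 7 6) = [4, 1, 2, 5, 10, 7, 0, 6, 8, 9, 3]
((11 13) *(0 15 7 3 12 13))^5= [13, 1, 2, 15, 4, 5, 6, 0, 8, 9, 10, 12, 7, 3, 14, 11]= (0 13 3 15 11 12 7)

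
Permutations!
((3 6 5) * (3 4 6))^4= (4 6 5)= [0, 1, 2, 3, 6, 4, 5]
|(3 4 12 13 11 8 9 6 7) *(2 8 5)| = 11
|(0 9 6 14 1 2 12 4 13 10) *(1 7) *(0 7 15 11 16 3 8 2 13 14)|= 36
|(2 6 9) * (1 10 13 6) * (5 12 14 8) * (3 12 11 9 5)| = 8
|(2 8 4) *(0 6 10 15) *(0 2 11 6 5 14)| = 21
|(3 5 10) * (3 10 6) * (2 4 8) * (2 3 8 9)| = |(10)(2 4 9)(3 5 6 8)| = 12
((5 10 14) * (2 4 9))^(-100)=(2 9 4)(5 14 10)=[0, 1, 9, 3, 2, 14, 6, 7, 8, 4, 5, 11, 12, 13, 10]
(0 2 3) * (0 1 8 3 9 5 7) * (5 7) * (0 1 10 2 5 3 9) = (0 5 3 10 2)(1 8 9 7) = [5, 8, 0, 10, 4, 3, 6, 1, 9, 7, 2]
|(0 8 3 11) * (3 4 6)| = 6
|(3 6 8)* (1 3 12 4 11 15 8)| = |(1 3 6)(4 11 15 8 12)| = 15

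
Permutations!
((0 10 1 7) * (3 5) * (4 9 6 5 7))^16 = [3, 0, 2, 6, 10, 9, 4, 5, 8, 1, 7] = (0 3 6 4 10 7 5 9 1)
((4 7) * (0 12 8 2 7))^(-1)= (0 4 7 2 8 12)= [4, 1, 8, 3, 7, 5, 6, 2, 12, 9, 10, 11, 0]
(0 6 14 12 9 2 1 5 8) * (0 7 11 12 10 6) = (1 5 8 7 11 12 9 2)(6 14 10) = [0, 5, 1, 3, 4, 8, 14, 11, 7, 2, 6, 12, 9, 13, 10]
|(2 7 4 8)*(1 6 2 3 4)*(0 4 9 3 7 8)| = |(0 4)(1 6 2 8 7)(3 9)| = 10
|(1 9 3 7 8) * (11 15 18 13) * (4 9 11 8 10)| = |(1 11 15 18 13 8)(3 7 10 4 9)| = 30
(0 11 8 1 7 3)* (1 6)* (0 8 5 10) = [11, 7, 2, 8, 4, 10, 1, 3, 6, 9, 0, 5] = (0 11 5 10)(1 7 3 8 6)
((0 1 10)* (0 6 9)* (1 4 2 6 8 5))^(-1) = (0 9 6 2 4)(1 5 8 10) = [9, 5, 4, 3, 0, 8, 2, 7, 10, 6, 1]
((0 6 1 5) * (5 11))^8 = (0 11 6 5 1) = [11, 0, 2, 3, 4, 1, 5, 7, 8, 9, 10, 6]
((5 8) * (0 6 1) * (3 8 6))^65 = [1, 6, 2, 0, 4, 8, 5, 7, 3] = (0 1 6 5 8 3)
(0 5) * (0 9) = (0 5 9) = [5, 1, 2, 3, 4, 9, 6, 7, 8, 0]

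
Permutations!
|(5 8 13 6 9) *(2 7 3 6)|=|(2 7 3 6 9 5 8 13)|=8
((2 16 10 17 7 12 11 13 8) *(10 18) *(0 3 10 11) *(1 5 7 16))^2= (0 10 16 11 8 1 7)(2 5 12 3 17 18 13)= [10, 7, 5, 17, 4, 12, 6, 0, 1, 9, 16, 8, 3, 2, 14, 15, 11, 18, 13]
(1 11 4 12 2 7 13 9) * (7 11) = [0, 7, 11, 3, 12, 5, 6, 13, 8, 1, 10, 4, 2, 9] = (1 7 13 9)(2 11 4 12)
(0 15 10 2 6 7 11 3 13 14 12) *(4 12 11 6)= (0 15 10 2 4 12)(3 13 14 11)(6 7)= [15, 1, 4, 13, 12, 5, 7, 6, 8, 9, 2, 3, 0, 14, 11, 10]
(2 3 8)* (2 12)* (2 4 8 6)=(2 3 6)(4 8 12)=[0, 1, 3, 6, 8, 5, 2, 7, 12, 9, 10, 11, 4]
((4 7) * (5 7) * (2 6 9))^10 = [0, 1, 6, 3, 5, 7, 9, 4, 8, 2] = (2 6 9)(4 5 7)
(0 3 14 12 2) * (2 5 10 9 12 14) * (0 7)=(14)(0 3 2 7)(5 10 9 12)=[3, 1, 7, 2, 4, 10, 6, 0, 8, 12, 9, 11, 5, 13, 14]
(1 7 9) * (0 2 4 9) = (0 2 4 9 1 7) = [2, 7, 4, 3, 9, 5, 6, 0, 8, 1]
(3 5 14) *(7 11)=(3 5 14)(7 11)=[0, 1, 2, 5, 4, 14, 6, 11, 8, 9, 10, 7, 12, 13, 3]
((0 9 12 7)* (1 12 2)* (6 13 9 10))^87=(0 1 13)(2 6 7)(9 10 12)=[1, 13, 6, 3, 4, 5, 7, 2, 8, 10, 12, 11, 9, 0]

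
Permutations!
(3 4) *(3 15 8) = (3 4 15 8) = [0, 1, 2, 4, 15, 5, 6, 7, 3, 9, 10, 11, 12, 13, 14, 8]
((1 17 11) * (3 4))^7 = (1 17 11)(3 4) = [0, 17, 2, 4, 3, 5, 6, 7, 8, 9, 10, 1, 12, 13, 14, 15, 16, 11]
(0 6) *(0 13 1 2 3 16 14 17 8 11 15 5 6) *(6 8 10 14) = [0, 2, 3, 16, 4, 8, 13, 7, 11, 9, 14, 15, 12, 1, 17, 5, 6, 10] = (1 2 3 16 6 13)(5 8 11 15)(10 14 17)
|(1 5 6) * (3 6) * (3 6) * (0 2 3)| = |(0 2 3)(1 5 6)| = 3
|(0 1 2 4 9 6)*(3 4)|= 7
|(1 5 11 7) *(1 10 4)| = 6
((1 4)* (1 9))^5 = (1 9 4) = [0, 9, 2, 3, 1, 5, 6, 7, 8, 4]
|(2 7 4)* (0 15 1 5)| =|(0 15 1 5)(2 7 4)| =12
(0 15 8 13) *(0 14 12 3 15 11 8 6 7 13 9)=(0 11 8 9)(3 15 6 7 13 14 12)=[11, 1, 2, 15, 4, 5, 7, 13, 9, 0, 10, 8, 3, 14, 12, 6]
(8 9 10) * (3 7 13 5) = [0, 1, 2, 7, 4, 3, 6, 13, 9, 10, 8, 11, 12, 5] = (3 7 13 5)(8 9 10)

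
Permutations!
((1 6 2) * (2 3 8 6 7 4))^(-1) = (1 2 4 7)(3 6 8) = [0, 2, 4, 6, 7, 5, 8, 1, 3]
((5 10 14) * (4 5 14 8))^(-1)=[0, 1, 2, 3, 8, 4, 6, 7, 10, 9, 5, 11, 12, 13, 14]=(14)(4 8 10 5)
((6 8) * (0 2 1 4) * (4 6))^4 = [8, 0, 4, 3, 6, 5, 2, 7, 1] = (0 8 1)(2 4 6)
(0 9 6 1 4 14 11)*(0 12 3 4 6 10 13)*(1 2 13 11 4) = (0 9 10 11 12 3 1 6 2 13)(4 14) = [9, 6, 13, 1, 14, 5, 2, 7, 8, 10, 11, 12, 3, 0, 4]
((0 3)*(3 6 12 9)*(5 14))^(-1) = [3, 1, 2, 9, 4, 14, 0, 7, 8, 12, 10, 11, 6, 13, 5] = (0 3 9 12 6)(5 14)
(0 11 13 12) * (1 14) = (0 11 13 12)(1 14) = [11, 14, 2, 3, 4, 5, 6, 7, 8, 9, 10, 13, 0, 12, 1]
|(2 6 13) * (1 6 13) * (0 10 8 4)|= |(0 10 8 4)(1 6)(2 13)|= 4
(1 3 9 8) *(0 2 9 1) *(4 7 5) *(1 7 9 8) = (0 2 8)(1 3 7 5 4 9) = [2, 3, 8, 7, 9, 4, 6, 5, 0, 1]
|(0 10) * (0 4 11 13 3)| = |(0 10 4 11 13 3)| = 6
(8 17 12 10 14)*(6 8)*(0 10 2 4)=(0 10 14 6 8 17 12 2 4)=[10, 1, 4, 3, 0, 5, 8, 7, 17, 9, 14, 11, 2, 13, 6, 15, 16, 12]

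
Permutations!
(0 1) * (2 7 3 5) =[1, 0, 7, 5, 4, 2, 6, 3] =(0 1)(2 7 3 5)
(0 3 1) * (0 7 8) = (0 3 1 7 8) = [3, 7, 2, 1, 4, 5, 6, 8, 0]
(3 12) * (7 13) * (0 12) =(0 12 3)(7 13) =[12, 1, 2, 0, 4, 5, 6, 13, 8, 9, 10, 11, 3, 7]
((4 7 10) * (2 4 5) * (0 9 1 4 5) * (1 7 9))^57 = (0 9)(1 7)(2 5)(4 10) = [9, 7, 5, 3, 10, 2, 6, 1, 8, 0, 4]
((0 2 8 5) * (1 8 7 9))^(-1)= (0 5 8 1 9 7 2)= [5, 9, 0, 3, 4, 8, 6, 2, 1, 7]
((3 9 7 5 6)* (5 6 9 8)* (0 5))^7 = (9) = [0, 1, 2, 3, 4, 5, 6, 7, 8, 9]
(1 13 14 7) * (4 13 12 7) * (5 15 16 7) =[0, 12, 2, 3, 13, 15, 6, 1, 8, 9, 10, 11, 5, 14, 4, 16, 7] =(1 12 5 15 16 7)(4 13 14)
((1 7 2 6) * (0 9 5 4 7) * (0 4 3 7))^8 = [4, 6, 7, 5, 1, 9, 2, 3, 8, 0] = (0 4 1 6 2 7 3 5 9)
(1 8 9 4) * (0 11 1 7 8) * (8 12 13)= (0 11 1)(4 7 12 13 8 9)= [11, 0, 2, 3, 7, 5, 6, 12, 9, 4, 10, 1, 13, 8]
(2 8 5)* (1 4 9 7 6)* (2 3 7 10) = (1 4 9 10 2 8 5 3 7 6) = [0, 4, 8, 7, 9, 3, 1, 6, 5, 10, 2]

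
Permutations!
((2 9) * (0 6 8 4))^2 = (9)(0 8)(4 6) = [8, 1, 2, 3, 6, 5, 4, 7, 0, 9]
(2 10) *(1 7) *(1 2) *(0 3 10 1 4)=(0 3 10 4)(1 7 2)=[3, 7, 1, 10, 0, 5, 6, 2, 8, 9, 4]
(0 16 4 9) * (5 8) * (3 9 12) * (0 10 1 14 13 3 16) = [0, 14, 2, 9, 12, 8, 6, 7, 5, 10, 1, 11, 16, 3, 13, 15, 4] = (1 14 13 3 9 10)(4 12 16)(5 8)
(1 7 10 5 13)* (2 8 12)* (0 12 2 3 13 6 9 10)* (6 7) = [12, 6, 8, 13, 4, 7, 9, 0, 2, 10, 5, 11, 3, 1] = (0 12 3 13 1 6 9 10 5 7)(2 8)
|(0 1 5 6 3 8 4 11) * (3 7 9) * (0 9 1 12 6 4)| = 11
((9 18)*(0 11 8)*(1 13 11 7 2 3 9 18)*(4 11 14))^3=(18)(0 3 13 11 7 9 14 8 2 1 4)=[3, 4, 1, 13, 0, 5, 6, 9, 2, 14, 10, 7, 12, 11, 8, 15, 16, 17, 18]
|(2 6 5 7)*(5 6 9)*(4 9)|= |(2 4 9 5 7)|= 5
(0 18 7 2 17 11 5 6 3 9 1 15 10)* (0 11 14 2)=[18, 15, 17, 9, 4, 6, 3, 0, 8, 1, 11, 5, 12, 13, 2, 10, 16, 14, 7]=(0 18 7)(1 15 10 11 5 6 3 9)(2 17 14)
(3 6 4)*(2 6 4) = (2 6)(3 4) = [0, 1, 6, 4, 3, 5, 2]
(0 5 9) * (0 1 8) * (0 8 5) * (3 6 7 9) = (1 5 3 6 7 9) = [0, 5, 2, 6, 4, 3, 7, 9, 8, 1]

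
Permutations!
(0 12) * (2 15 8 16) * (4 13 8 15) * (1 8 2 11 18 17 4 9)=(0 12)(1 8 16 11 18 17 4 13 2 9)=[12, 8, 9, 3, 13, 5, 6, 7, 16, 1, 10, 18, 0, 2, 14, 15, 11, 4, 17]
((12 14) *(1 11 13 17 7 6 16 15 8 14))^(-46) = (1 14 15 6 17 11 12 8 16 7 13) = [0, 14, 2, 3, 4, 5, 17, 13, 16, 9, 10, 12, 8, 1, 15, 6, 7, 11]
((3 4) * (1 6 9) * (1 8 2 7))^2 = (1 9 2)(6 8 7) = [0, 9, 1, 3, 4, 5, 8, 6, 7, 2]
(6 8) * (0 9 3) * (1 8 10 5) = (0 9 3)(1 8 6 10 5) = [9, 8, 2, 0, 4, 1, 10, 7, 6, 3, 5]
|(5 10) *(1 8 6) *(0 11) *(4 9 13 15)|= |(0 11)(1 8 6)(4 9 13 15)(5 10)|= 12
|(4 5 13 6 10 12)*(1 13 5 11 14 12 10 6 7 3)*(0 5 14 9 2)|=8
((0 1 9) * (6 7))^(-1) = (0 9 1)(6 7) = [9, 0, 2, 3, 4, 5, 7, 6, 8, 1]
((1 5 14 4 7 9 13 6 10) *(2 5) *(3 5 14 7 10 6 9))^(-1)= (1 10 4 14 2)(3 7 5)(9 13)= [0, 10, 1, 7, 14, 3, 6, 5, 8, 13, 4, 11, 12, 9, 2]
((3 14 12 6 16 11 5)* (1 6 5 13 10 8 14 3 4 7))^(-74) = (1 4 12 8 13 16)(5 14 10 11 6 7) = [0, 4, 2, 3, 12, 14, 7, 5, 13, 9, 11, 6, 8, 16, 10, 15, 1]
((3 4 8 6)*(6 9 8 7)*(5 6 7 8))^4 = (3 5 8)(4 6 9) = [0, 1, 2, 5, 6, 8, 9, 7, 3, 4]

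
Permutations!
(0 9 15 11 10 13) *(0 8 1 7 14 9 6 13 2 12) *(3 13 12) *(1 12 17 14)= (0 6 17 14 9 15 11 10 2 3 13 8 12)(1 7)= [6, 7, 3, 13, 4, 5, 17, 1, 12, 15, 2, 10, 0, 8, 9, 11, 16, 14]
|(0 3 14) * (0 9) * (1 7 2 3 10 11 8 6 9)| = 30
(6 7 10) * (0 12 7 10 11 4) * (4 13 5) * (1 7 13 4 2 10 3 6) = (0 12 13 5 2 10 1 7 11 4)(3 6) = [12, 7, 10, 6, 0, 2, 3, 11, 8, 9, 1, 4, 13, 5]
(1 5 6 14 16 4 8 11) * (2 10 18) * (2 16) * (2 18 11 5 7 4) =(1 7 4 8 5 6 14 18 16 2 10 11) =[0, 7, 10, 3, 8, 6, 14, 4, 5, 9, 11, 1, 12, 13, 18, 15, 2, 17, 16]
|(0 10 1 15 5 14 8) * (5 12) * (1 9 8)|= |(0 10 9 8)(1 15 12 5 14)|= 20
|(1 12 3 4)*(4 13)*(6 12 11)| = |(1 11 6 12 3 13 4)| = 7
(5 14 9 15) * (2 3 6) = (2 3 6)(5 14 9 15) = [0, 1, 3, 6, 4, 14, 2, 7, 8, 15, 10, 11, 12, 13, 9, 5]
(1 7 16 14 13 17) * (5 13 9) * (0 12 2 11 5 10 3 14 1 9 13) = (0 12 2 11 5)(1 7 16)(3 14 13 17 9 10) = [12, 7, 11, 14, 4, 0, 6, 16, 8, 10, 3, 5, 2, 17, 13, 15, 1, 9]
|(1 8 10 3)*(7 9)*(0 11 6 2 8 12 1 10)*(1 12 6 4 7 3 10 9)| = 8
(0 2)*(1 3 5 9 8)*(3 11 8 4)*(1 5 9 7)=[2, 11, 0, 9, 3, 7, 6, 1, 5, 4, 10, 8]=(0 2)(1 11 8 5 7)(3 9 4)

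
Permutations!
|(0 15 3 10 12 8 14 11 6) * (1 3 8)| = |(0 15 8 14 11 6)(1 3 10 12)| = 12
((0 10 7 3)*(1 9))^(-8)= (10)= [0, 1, 2, 3, 4, 5, 6, 7, 8, 9, 10]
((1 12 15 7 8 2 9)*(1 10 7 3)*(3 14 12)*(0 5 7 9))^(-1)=[2, 3, 8, 1, 4, 0, 6, 5, 7, 10, 9, 11, 14, 13, 15, 12]=(0 2 8 7 5)(1 3)(9 10)(12 14 15)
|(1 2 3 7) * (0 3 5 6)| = |(0 3 7 1 2 5 6)| = 7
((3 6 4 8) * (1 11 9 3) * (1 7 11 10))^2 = [0, 1, 2, 4, 7, 5, 8, 9, 11, 6, 10, 3] = (3 4 7 9 6 8 11)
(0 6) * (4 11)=(0 6)(4 11)=[6, 1, 2, 3, 11, 5, 0, 7, 8, 9, 10, 4]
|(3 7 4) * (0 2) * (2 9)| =3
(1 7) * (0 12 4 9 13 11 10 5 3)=[12, 7, 2, 0, 9, 3, 6, 1, 8, 13, 5, 10, 4, 11]=(0 12 4 9 13 11 10 5 3)(1 7)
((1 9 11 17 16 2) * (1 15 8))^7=(1 8 15 2 16 17 11 9)=[0, 8, 16, 3, 4, 5, 6, 7, 15, 1, 10, 9, 12, 13, 14, 2, 17, 11]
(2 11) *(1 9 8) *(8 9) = [0, 8, 11, 3, 4, 5, 6, 7, 1, 9, 10, 2] = (1 8)(2 11)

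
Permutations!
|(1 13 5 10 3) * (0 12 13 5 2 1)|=8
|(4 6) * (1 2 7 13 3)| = |(1 2 7 13 3)(4 6)| = 10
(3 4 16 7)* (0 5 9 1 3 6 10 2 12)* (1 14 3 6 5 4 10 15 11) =(0 4 16 7 5 9 14 3 10 2 12)(1 6 15 11) =[4, 6, 12, 10, 16, 9, 15, 5, 8, 14, 2, 1, 0, 13, 3, 11, 7]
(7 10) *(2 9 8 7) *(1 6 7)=(1 6 7 10 2 9 8)=[0, 6, 9, 3, 4, 5, 7, 10, 1, 8, 2]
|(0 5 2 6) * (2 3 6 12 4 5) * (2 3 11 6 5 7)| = |(0 3 5 11 6)(2 12 4 7)| = 20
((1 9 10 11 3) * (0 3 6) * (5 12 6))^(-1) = [6, 3, 2, 0, 4, 11, 12, 7, 8, 1, 9, 10, 5] = (0 6 12 5 11 10 9 1 3)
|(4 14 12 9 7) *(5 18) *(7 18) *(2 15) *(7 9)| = 12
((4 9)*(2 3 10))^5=(2 10 3)(4 9)=[0, 1, 10, 2, 9, 5, 6, 7, 8, 4, 3]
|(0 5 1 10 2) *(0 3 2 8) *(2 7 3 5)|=6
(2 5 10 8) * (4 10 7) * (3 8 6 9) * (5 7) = (2 7 4 10 6 9 3 8) = [0, 1, 7, 8, 10, 5, 9, 4, 2, 3, 6]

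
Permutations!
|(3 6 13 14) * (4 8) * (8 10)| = |(3 6 13 14)(4 10 8)| = 12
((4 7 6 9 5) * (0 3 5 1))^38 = [9, 6, 2, 1, 3, 0, 4, 5, 8, 7] = (0 9 7 5)(1 6 4 3)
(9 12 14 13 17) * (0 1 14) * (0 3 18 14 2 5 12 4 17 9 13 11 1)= (1 2 5 12 3 18 14 11)(4 17 13 9)= [0, 2, 5, 18, 17, 12, 6, 7, 8, 4, 10, 1, 3, 9, 11, 15, 16, 13, 14]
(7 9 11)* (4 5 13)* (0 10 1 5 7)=(0 10 1 5 13 4 7 9 11)=[10, 5, 2, 3, 7, 13, 6, 9, 8, 11, 1, 0, 12, 4]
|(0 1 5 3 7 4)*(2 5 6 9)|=|(0 1 6 9 2 5 3 7 4)|=9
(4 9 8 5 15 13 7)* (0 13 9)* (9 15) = (15)(0 13 7 4)(5 9 8) = [13, 1, 2, 3, 0, 9, 6, 4, 5, 8, 10, 11, 12, 7, 14, 15]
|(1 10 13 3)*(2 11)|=|(1 10 13 3)(2 11)|=4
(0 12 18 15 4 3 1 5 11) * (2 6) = (0 12 18 15 4 3 1 5 11)(2 6) = [12, 5, 6, 1, 3, 11, 2, 7, 8, 9, 10, 0, 18, 13, 14, 4, 16, 17, 15]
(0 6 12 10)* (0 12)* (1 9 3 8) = [6, 9, 2, 8, 4, 5, 0, 7, 1, 3, 12, 11, 10] = (0 6)(1 9 3 8)(10 12)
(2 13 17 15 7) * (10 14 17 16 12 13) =[0, 1, 10, 3, 4, 5, 6, 2, 8, 9, 14, 11, 13, 16, 17, 7, 12, 15] =(2 10 14 17 15 7)(12 13 16)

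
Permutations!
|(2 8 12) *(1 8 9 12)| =|(1 8)(2 9 12)| =6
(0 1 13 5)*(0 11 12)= (0 1 13 5 11 12)= [1, 13, 2, 3, 4, 11, 6, 7, 8, 9, 10, 12, 0, 5]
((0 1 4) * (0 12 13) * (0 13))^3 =[12, 0, 2, 3, 1, 5, 6, 7, 8, 9, 10, 11, 4, 13] =(13)(0 12 4 1)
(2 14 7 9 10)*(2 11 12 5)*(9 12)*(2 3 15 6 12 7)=(2 14)(3 15 6 12 5)(9 10 11)=[0, 1, 14, 15, 4, 3, 12, 7, 8, 10, 11, 9, 5, 13, 2, 6]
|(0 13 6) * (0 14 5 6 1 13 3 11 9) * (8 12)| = |(0 3 11 9)(1 13)(5 6 14)(8 12)| = 12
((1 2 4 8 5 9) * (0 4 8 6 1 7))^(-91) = (0 7 9 5 8 2 1 6 4) = [7, 6, 1, 3, 0, 8, 4, 9, 2, 5]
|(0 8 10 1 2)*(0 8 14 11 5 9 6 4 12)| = |(0 14 11 5 9 6 4 12)(1 2 8 10)| = 8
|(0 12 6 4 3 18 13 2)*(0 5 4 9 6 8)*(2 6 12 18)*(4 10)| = |(0 18 13 6 9 12 8)(2 5 10 4 3)| = 35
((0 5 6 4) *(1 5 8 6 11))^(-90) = (11)(0 6)(4 8) = [6, 1, 2, 3, 8, 5, 0, 7, 4, 9, 10, 11]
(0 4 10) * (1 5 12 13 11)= [4, 5, 2, 3, 10, 12, 6, 7, 8, 9, 0, 1, 13, 11]= (0 4 10)(1 5 12 13 11)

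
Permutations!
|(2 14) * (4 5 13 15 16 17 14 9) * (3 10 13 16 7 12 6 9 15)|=|(2 15 7 12 6 9 4 5 16 17 14)(3 10 13)|=33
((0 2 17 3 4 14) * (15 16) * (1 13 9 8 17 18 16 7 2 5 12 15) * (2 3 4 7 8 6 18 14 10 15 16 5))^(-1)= [14, 16, 0, 7, 17, 18, 9, 3, 15, 13, 4, 11, 5, 1, 2, 10, 12, 8, 6]= (0 14 2)(1 16 12 5 18 6 9 13)(3 7)(4 17 8 15 10)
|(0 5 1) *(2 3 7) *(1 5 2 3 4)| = |(0 2 4 1)(3 7)| = 4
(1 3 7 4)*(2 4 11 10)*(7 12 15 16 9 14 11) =(1 3 12 15 16 9 14 11 10 2 4) =[0, 3, 4, 12, 1, 5, 6, 7, 8, 14, 2, 10, 15, 13, 11, 16, 9]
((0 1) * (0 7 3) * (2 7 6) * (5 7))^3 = (0 2 3 6 7 1 5) = [2, 5, 3, 6, 4, 0, 7, 1]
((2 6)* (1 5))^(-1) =[0, 5, 6, 3, 4, 1, 2] =(1 5)(2 6)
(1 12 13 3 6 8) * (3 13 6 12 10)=(13)(1 10 3 12 6 8)=[0, 10, 2, 12, 4, 5, 8, 7, 1, 9, 3, 11, 6, 13]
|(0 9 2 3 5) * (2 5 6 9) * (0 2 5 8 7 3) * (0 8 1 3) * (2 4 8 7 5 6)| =21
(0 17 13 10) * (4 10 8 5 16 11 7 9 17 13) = (0 13 8 5 16 11 7 9 17 4 10) = [13, 1, 2, 3, 10, 16, 6, 9, 5, 17, 0, 7, 12, 8, 14, 15, 11, 4]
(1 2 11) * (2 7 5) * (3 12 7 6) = (1 6 3 12 7 5 2 11) = [0, 6, 11, 12, 4, 2, 3, 5, 8, 9, 10, 1, 7]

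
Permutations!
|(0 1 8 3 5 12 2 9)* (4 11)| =8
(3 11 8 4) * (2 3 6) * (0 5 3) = (0 5 3 11 8 4 6 2) = [5, 1, 0, 11, 6, 3, 2, 7, 4, 9, 10, 8]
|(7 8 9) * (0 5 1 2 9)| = |(0 5 1 2 9 7 8)| = 7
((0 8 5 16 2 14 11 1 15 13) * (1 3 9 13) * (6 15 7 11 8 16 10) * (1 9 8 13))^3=(0 14 16 13 2)(1 3 10 9 11 5 15 7 8 6)=[14, 3, 0, 10, 4, 15, 1, 8, 6, 11, 9, 5, 12, 2, 16, 7, 13]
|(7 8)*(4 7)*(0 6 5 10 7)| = 7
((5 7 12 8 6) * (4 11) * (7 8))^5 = (4 11)(5 6 8)(7 12) = [0, 1, 2, 3, 11, 6, 8, 12, 5, 9, 10, 4, 7]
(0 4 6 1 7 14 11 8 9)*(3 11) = (0 4 6 1 7 14 3 11 8 9) = [4, 7, 2, 11, 6, 5, 1, 14, 9, 0, 10, 8, 12, 13, 3]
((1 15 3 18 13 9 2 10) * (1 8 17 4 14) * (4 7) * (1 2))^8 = [0, 3, 10, 13, 14, 5, 6, 4, 17, 15, 8, 11, 12, 1, 2, 18, 16, 7, 9] = (1 3 13)(2 10 8 17 7 4 14)(9 15 18)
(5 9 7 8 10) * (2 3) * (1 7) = (1 7 8 10 5 9)(2 3) = [0, 7, 3, 2, 4, 9, 6, 8, 10, 1, 5]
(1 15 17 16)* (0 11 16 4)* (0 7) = (0 11 16 1 15 17 4 7) = [11, 15, 2, 3, 7, 5, 6, 0, 8, 9, 10, 16, 12, 13, 14, 17, 1, 4]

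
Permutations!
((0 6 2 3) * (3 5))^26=(0 6 2 5 3)=[6, 1, 5, 0, 4, 3, 2]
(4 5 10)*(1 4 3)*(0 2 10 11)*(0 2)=[0, 4, 10, 1, 5, 11, 6, 7, 8, 9, 3, 2]=(1 4 5 11 2 10 3)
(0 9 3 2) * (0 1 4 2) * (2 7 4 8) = [9, 8, 1, 0, 7, 5, 6, 4, 2, 3] = (0 9 3)(1 8 2)(4 7)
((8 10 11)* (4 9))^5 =(4 9)(8 11 10) =[0, 1, 2, 3, 9, 5, 6, 7, 11, 4, 8, 10]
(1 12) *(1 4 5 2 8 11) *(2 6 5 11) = (1 12 4 11)(2 8)(5 6) = [0, 12, 8, 3, 11, 6, 5, 7, 2, 9, 10, 1, 4]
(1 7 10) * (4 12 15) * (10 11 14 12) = (1 7 11 14 12 15 4 10) = [0, 7, 2, 3, 10, 5, 6, 11, 8, 9, 1, 14, 15, 13, 12, 4]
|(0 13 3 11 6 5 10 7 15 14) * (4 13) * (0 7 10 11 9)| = 15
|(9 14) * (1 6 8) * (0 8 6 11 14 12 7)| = |(0 8 1 11 14 9 12 7)| = 8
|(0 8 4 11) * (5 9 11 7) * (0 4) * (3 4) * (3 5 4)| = |(0 8)(4 7)(5 9 11)| = 6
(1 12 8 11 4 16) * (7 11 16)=(1 12 8 16)(4 7 11)=[0, 12, 2, 3, 7, 5, 6, 11, 16, 9, 10, 4, 8, 13, 14, 15, 1]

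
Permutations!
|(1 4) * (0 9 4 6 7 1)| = 3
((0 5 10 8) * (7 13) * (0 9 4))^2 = (13)(0 10 9)(4 5 8) = [10, 1, 2, 3, 5, 8, 6, 7, 4, 0, 9, 11, 12, 13]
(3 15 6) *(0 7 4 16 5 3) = [7, 1, 2, 15, 16, 3, 0, 4, 8, 9, 10, 11, 12, 13, 14, 6, 5] = (0 7 4 16 5 3 15 6)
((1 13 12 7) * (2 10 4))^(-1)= (1 7 12 13)(2 4 10)= [0, 7, 4, 3, 10, 5, 6, 12, 8, 9, 2, 11, 13, 1]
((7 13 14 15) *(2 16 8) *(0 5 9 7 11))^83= (0 7 15 5 13 11 9 14)(2 8 16)= [7, 1, 8, 3, 4, 13, 6, 15, 16, 14, 10, 9, 12, 11, 0, 5, 2]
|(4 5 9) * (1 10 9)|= 5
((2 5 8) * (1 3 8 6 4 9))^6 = (1 4 5 8)(2 3 9 6) = [0, 4, 3, 9, 5, 8, 2, 7, 1, 6]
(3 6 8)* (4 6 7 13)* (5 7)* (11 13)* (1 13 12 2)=(1 13 4 6 8 3 5 7 11 12 2)=[0, 13, 1, 5, 6, 7, 8, 11, 3, 9, 10, 12, 2, 4]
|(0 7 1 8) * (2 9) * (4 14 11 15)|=|(0 7 1 8)(2 9)(4 14 11 15)|=4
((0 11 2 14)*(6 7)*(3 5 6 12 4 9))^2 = (0 2)(3 6 12 9 5 7 4)(11 14) = [2, 1, 0, 6, 3, 7, 12, 4, 8, 5, 10, 14, 9, 13, 11]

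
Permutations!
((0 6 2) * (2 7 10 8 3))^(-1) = (0 2 3 8 10 7 6) = [2, 1, 3, 8, 4, 5, 0, 6, 10, 9, 7]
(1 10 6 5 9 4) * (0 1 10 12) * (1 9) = (0 9 4 10 6 5 1 12) = [9, 12, 2, 3, 10, 1, 5, 7, 8, 4, 6, 11, 0]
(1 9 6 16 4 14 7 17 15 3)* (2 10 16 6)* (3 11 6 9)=(1 3)(2 10 16 4 14 7 17 15 11 6 9)=[0, 3, 10, 1, 14, 5, 9, 17, 8, 2, 16, 6, 12, 13, 7, 11, 4, 15]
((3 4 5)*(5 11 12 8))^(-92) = [0, 1, 2, 8, 5, 12, 6, 7, 11, 9, 10, 3, 4] = (3 8 11)(4 5 12)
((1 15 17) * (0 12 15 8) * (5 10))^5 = (0 8 1 17 15 12)(5 10) = [8, 17, 2, 3, 4, 10, 6, 7, 1, 9, 5, 11, 0, 13, 14, 12, 16, 15]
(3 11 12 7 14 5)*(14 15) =(3 11 12 7 15 14 5) =[0, 1, 2, 11, 4, 3, 6, 15, 8, 9, 10, 12, 7, 13, 5, 14]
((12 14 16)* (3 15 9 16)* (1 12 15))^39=(16)(1 3 14 12)=[0, 3, 2, 14, 4, 5, 6, 7, 8, 9, 10, 11, 1, 13, 12, 15, 16]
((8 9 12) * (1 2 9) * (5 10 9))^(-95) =[0, 10, 9, 3, 4, 12, 6, 7, 5, 1, 8, 11, 2] =(1 10 8 5 12 2 9)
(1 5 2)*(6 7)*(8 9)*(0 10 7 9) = (0 10 7 6 9 8)(1 5 2) = [10, 5, 1, 3, 4, 2, 9, 6, 0, 8, 7]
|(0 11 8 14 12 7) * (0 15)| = 7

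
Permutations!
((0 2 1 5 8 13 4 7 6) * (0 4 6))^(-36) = [0, 1, 2, 3, 4, 5, 6, 7, 8, 9, 10, 11, 12, 13] = (13)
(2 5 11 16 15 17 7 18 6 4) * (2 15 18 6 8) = (2 5 11 16 18 8)(4 15 17 7 6) = [0, 1, 5, 3, 15, 11, 4, 6, 2, 9, 10, 16, 12, 13, 14, 17, 18, 7, 8]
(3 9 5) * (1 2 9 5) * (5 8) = (1 2 9)(3 8 5) = [0, 2, 9, 8, 4, 3, 6, 7, 5, 1]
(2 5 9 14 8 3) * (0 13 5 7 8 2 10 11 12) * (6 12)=[13, 1, 7, 10, 4, 9, 12, 8, 3, 14, 11, 6, 0, 5, 2]=(0 13 5 9 14 2 7 8 3 10 11 6 12)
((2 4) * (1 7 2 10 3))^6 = (10) = [0, 1, 2, 3, 4, 5, 6, 7, 8, 9, 10]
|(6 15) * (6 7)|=3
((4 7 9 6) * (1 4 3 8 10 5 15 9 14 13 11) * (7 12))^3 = (1 7 11 12 13 4 14)(3 5 6 10 9 8 15) = [0, 7, 2, 5, 14, 6, 10, 11, 15, 8, 9, 12, 13, 4, 1, 3]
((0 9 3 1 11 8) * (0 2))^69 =(0 2 8 11 1 3 9) =[2, 3, 8, 9, 4, 5, 6, 7, 11, 0, 10, 1]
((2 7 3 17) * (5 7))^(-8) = (2 7 17 5 3) = [0, 1, 7, 2, 4, 3, 6, 17, 8, 9, 10, 11, 12, 13, 14, 15, 16, 5]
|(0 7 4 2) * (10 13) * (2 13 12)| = |(0 7 4 13 10 12 2)| = 7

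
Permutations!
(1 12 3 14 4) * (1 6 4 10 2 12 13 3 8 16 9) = (1 13 3 14 10 2 12 8 16 9)(4 6) = [0, 13, 12, 14, 6, 5, 4, 7, 16, 1, 2, 11, 8, 3, 10, 15, 9]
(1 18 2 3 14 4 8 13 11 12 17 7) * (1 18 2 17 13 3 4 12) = (1 2 4 8 3 14 12 13 11)(7 18 17) = [0, 2, 4, 14, 8, 5, 6, 18, 3, 9, 10, 1, 13, 11, 12, 15, 16, 7, 17]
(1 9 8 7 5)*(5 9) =(1 5)(7 9 8) =[0, 5, 2, 3, 4, 1, 6, 9, 7, 8]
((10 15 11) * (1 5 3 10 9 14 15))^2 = (1 3)(5 10)(9 15)(11 14) = [0, 3, 2, 1, 4, 10, 6, 7, 8, 15, 5, 14, 12, 13, 11, 9]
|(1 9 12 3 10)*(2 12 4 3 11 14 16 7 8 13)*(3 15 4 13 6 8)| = 22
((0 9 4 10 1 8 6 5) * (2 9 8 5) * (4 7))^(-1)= (0 5 1 10 4 7 9 2 6 8)= [5, 10, 6, 3, 7, 1, 8, 9, 0, 2, 4]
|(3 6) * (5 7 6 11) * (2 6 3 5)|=6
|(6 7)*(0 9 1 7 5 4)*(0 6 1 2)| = |(0 9 2)(1 7)(4 6 5)| = 6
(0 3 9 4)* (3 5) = (0 5 3 9 4) = [5, 1, 2, 9, 0, 3, 6, 7, 8, 4]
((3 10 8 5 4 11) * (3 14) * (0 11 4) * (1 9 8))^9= (14)= [0, 1, 2, 3, 4, 5, 6, 7, 8, 9, 10, 11, 12, 13, 14]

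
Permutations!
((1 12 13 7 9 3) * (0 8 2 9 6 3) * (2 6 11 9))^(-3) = (0 7 1 8 11 12 6 9 13 3) = [7, 8, 2, 0, 4, 5, 9, 1, 11, 13, 10, 12, 6, 3]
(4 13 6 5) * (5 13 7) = [0, 1, 2, 3, 7, 4, 13, 5, 8, 9, 10, 11, 12, 6] = (4 7 5)(6 13)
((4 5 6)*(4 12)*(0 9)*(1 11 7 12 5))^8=(1 12 11 4 7)=[0, 12, 2, 3, 7, 5, 6, 1, 8, 9, 10, 4, 11]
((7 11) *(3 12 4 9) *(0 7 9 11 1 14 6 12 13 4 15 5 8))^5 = (0 12 7 15 1 5 14 8 6) = [12, 5, 2, 3, 4, 14, 0, 15, 6, 9, 10, 11, 7, 13, 8, 1]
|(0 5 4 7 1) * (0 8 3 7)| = 12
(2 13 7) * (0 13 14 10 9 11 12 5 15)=(0 13 7 2 14 10 9 11 12 5 15)=[13, 1, 14, 3, 4, 15, 6, 2, 8, 11, 9, 12, 5, 7, 10, 0]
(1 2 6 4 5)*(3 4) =(1 2 6 3 4 5) =[0, 2, 6, 4, 5, 1, 3]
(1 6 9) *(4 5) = (1 6 9)(4 5) = [0, 6, 2, 3, 5, 4, 9, 7, 8, 1]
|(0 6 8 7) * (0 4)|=|(0 6 8 7 4)|=5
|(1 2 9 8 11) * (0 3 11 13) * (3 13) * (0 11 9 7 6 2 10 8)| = |(0 13 11 1 10 8 3 9)(2 7 6)| = 24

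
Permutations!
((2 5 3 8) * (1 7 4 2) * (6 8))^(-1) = (1 8 6 3 5 2 4 7) = [0, 8, 4, 5, 7, 2, 3, 1, 6]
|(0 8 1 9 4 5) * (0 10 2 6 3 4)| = |(0 8 1 9)(2 6 3 4 5 10)| = 12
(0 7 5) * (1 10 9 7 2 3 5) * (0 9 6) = (0 2 3 5 9 7 1 10 6) = [2, 10, 3, 5, 4, 9, 0, 1, 8, 7, 6]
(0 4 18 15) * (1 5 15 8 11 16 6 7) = (0 4 18 8 11 16 6 7 1 5 15) = [4, 5, 2, 3, 18, 15, 7, 1, 11, 9, 10, 16, 12, 13, 14, 0, 6, 17, 8]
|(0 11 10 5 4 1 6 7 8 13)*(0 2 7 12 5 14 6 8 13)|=30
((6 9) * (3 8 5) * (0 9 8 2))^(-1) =[2, 1, 3, 5, 4, 8, 9, 7, 6, 0] =(0 2 3 5 8 6 9)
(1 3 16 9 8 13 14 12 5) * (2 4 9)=(1 3 16 2 4 9 8 13 14 12 5)=[0, 3, 4, 16, 9, 1, 6, 7, 13, 8, 10, 11, 5, 14, 12, 15, 2]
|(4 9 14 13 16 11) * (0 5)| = |(0 5)(4 9 14 13 16 11)| = 6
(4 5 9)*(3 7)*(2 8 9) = [0, 1, 8, 7, 5, 2, 6, 3, 9, 4] = (2 8 9 4 5)(3 7)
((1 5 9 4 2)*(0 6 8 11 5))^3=(0 11 4)(1 8 9)(2 6 5)=[11, 8, 6, 3, 0, 2, 5, 7, 9, 1, 10, 4]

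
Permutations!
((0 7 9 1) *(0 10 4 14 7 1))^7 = (14) = [0, 1, 2, 3, 4, 5, 6, 7, 8, 9, 10, 11, 12, 13, 14]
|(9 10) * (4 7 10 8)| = |(4 7 10 9 8)| = 5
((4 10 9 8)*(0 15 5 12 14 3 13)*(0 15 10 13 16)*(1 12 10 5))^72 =(0 15 5 1 10 12 9 14 8 3 4 16 13) =[15, 10, 2, 4, 16, 1, 6, 7, 3, 14, 12, 11, 9, 0, 8, 5, 13]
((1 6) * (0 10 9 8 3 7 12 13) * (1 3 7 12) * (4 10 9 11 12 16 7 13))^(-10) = [8, 1, 2, 3, 11, 5, 6, 7, 0, 13, 12, 4, 10, 9, 14, 15, 16] = (16)(0 8)(4 11)(9 13)(10 12)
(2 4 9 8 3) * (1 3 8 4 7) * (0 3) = (0 3 2 7 1)(4 9) = [3, 0, 7, 2, 9, 5, 6, 1, 8, 4]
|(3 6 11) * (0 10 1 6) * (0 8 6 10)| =|(1 10)(3 8 6 11)| =4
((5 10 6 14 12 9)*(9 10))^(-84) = (14) = [0, 1, 2, 3, 4, 5, 6, 7, 8, 9, 10, 11, 12, 13, 14]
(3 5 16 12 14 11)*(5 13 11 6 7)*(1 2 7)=[0, 2, 7, 13, 4, 16, 1, 5, 8, 9, 10, 3, 14, 11, 6, 15, 12]=(1 2 7 5 16 12 14 6)(3 13 11)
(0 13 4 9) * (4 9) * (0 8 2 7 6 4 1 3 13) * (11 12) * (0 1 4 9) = (0 1 3 13)(2 7 6 9 8)(11 12) = [1, 3, 7, 13, 4, 5, 9, 6, 2, 8, 10, 12, 11, 0]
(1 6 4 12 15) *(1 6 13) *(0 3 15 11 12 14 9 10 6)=(0 3 15)(1 13)(4 14 9 10 6)(11 12)=[3, 13, 2, 15, 14, 5, 4, 7, 8, 10, 6, 12, 11, 1, 9, 0]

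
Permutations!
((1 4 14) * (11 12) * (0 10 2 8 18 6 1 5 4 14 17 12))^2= (0 2 18 1 5 17 11 10 8 6 14 4 12)= [2, 5, 18, 3, 12, 17, 14, 7, 6, 9, 8, 10, 0, 13, 4, 15, 16, 11, 1]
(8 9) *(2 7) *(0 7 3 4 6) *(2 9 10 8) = (0 7 9 2 3 4 6)(8 10) = [7, 1, 3, 4, 6, 5, 0, 9, 10, 2, 8]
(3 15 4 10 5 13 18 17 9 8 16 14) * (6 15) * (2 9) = (2 9 8 16 14 3 6 15 4 10 5 13 18 17) = [0, 1, 9, 6, 10, 13, 15, 7, 16, 8, 5, 11, 12, 18, 3, 4, 14, 2, 17]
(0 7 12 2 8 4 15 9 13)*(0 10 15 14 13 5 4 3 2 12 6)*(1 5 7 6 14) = (0 6)(1 5 4)(2 8 3)(7 14 13 10 15 9) = [6, 5, 8, 2, 1, 4, 0, 14, 3, 7, 15, 11, 12, 10, 13, 9]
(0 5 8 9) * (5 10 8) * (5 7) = (0 10 8 9)(5 7) = [10, 1, 2, 3, 4, 7, 6, 5, 9, 0, 8]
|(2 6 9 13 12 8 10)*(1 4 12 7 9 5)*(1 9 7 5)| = |(1 4 12 8 10 2 6)(5 9 13)| = 21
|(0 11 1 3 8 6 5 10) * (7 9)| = 8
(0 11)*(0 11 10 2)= [10, 1, 0, 3, 4, 5, 6, 7, 8, 9, 2, 11]= (11)(0 10 2)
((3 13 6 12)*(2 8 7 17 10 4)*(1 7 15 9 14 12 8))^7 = (1 7 17 10 4 2)(3 12 14 9 15 8 6 13) = [0, 7, 1, 12, 2, 5, 13, 17, 6, 15, 4, 11, 14, 3, 9, 8, 16, 10]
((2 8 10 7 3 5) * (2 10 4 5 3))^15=(2 5)(4 7)(8 10)=[0, 1, 5, 3, 7, 2, 6, 4, 10, 9, 8]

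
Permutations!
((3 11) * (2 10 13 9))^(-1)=(2 9 13 10)(3 11)=[0, 1, 9, 11, 4, 5, 6, 7, 8, 13, 2, 3, 12, 10]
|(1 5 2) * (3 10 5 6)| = |(1 6 3 10 5 2)| = 6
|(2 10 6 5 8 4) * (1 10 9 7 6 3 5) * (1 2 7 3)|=|(1 10)(2 9 3 5 8 4 7 6)|=8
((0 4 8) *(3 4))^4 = (8) = [0, 1, 2, 3, 4, 5, 6, 7, 8]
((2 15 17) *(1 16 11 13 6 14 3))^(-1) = (1 3 14 6 13 11 16)(2 17 15) = [0, 3, 17, 14, 4, 5, 13, 7, 8, 9, 10, 16, 12, 11, 6, 2, 1, 15]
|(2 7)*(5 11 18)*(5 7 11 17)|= |(2 11 18 7)(5 17)|= 4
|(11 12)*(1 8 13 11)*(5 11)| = |(1 8 13 5 11 12)| = 6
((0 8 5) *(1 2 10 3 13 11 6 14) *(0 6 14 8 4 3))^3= (0 13 1)(2 4 11)(3 14 10)= [13, 0, 4, 14, 11, 5, 6, 7, 8, 9, 3, 2, 12, 1, 10]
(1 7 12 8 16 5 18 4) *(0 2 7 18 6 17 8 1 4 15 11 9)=(0 2 7 12 1 18 15 11 9)(5 6 17 8 16)=[2, 18, 7, 3, 4, 6, 17, 12, 16, 0, 10, 9, 1, 13, 14, 11, 5, 8, 15]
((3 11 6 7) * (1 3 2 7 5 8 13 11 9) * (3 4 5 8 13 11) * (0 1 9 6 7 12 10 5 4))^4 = (2 13 11 10 6)(3 7 5 8 12) = [0, 1, 13, 7, 4, 8, 2, 5, 12, 9, 6, 10, 3, 11]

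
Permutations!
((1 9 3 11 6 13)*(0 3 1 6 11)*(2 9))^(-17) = [3, 2, 9, 0, 4, 5, 13, 7, 8, 1, 10, 11, 12, 6] = (0 3)(1 2 9)(6 13)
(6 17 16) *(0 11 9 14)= (0 11 9 14)(6 17 16)= [11, 1, 2, 3, 4, 5, 17, 7, 8, 14, 10, 9, 12, 13, 0, 15, 6, 16]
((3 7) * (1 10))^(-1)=(1 10)(3 7)=[0, 10, 2, 7, 4, 5, 6, 3, 8, 9, 1]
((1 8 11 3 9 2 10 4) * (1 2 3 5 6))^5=[0, 1, 4, 9, 10, 5, 6, 7, 8, 3, 2, 11]=(11)(2 4 10)(3 9)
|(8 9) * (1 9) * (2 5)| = |(1 9 8)(2 5)| = 6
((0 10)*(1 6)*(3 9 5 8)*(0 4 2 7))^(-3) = (0 4 7 10 2)(1 6)(3 9 5 8) = [4, 6, 0, 9, 7, 8, 1, 10, 3, 5, 2]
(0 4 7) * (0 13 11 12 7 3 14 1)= (0 4 3 14 1)(7 13 11 12)= [4, 0, 2, 14, 3, 5, 6, 13, 8, 9, 10, 12, 7, 11, 1]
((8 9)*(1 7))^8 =[0, 1, 2, 3, 4, 5, 6, 7, 8, 9] =(9)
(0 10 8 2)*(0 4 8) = (0 10)(2 4 8) = [10, 1, 4, 3, 8, 5, 6, 7, 2, 9, 0]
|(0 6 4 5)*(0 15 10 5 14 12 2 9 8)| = 24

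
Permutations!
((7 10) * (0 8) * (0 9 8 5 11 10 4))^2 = (0 11 7)(4 5 10) = [11, 1, 2, 3, 5, 10, 6, 0, 8, 9, 4, 7]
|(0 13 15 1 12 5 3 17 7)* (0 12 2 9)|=|(0 13 15 1 2 9)(3 17 7 12 5)|=30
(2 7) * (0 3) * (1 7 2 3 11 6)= (0 11 6 1 7 3)= [11, 7, 2, 0, 4, 5, 1, 3, 8, 9, 10, 6]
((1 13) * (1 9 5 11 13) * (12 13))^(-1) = (5 9 13 12 11) = [0, 1, 2, 3, 4, 9, 6, 7, 8, 13, 10, 5, 11, 12]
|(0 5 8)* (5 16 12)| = |(0 16 12 5 8)| = 5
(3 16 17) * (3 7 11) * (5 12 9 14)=(3 16 17 7 11)(5 12 9 14)=[0, 1, 2, 16, 4, 12, 6, 11, 8, 14, 10, 3, 9, 13, 5, 15, 17, 7]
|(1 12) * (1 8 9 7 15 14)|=|(1 12 8 9 7 15 14)|=7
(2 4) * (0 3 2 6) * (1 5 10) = (0 3 2 4 6)(1 5 10) = [3, 5, 4, 2, 6, 10, 0, 7, 8, 9, 1]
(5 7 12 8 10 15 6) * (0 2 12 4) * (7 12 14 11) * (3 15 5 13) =(0 2 14 11 7 4)(3 15 6 13)(5 12 8 10) =[2, 1, 14, 15, 0, 12, 13, 4, 10, 9, 5, 7, 8, 3, 11, 6]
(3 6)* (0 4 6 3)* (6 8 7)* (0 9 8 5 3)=[4, 1, 2, 0, 5, 3, 9, 6, 7, 8]=(0 4 5 3)(6 9 8 7)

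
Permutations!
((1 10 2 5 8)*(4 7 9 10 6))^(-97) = (1 4 9 2 8 6 7 10 5) = [0, 4, 8, 3, 9, 1, 7, 10, 6, 2, 5]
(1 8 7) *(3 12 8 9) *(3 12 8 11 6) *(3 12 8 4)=[0, 9, 2, 4, 3, 5, 12, 1, 7, 8, 10, 6, 11]=(1 9 8 7)(3 4)(6 12 11)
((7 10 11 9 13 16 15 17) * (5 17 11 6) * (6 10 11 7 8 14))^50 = (17)(7 9 16)(11 13 15) = [0, 1, 2, 3, 4, 5, 6, 9, 8, 16, 10, 13, 12, 15, 14, 11, 7, 17]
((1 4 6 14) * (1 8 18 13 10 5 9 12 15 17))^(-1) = (1 17 15 12 9 5 10 13 18 8 14 6 4) = [0, 17, 2, 3, 1, 10, 4, 7, 14, 5, 13, 11, 9, 18, 6, 12, 16, 15, 8]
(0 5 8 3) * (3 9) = [5, 1, 2, 0, 4, 8, 6, 7, 9, 3] = (0 5 8 9 3)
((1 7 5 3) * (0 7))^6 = (0 7 5 3 1) = [7, 0, 2, 1, 4, 3, 6, 5]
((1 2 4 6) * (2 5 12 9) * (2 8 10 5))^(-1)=(1 6 4 2)(5 10 8 9 12)=[0, 6, 1, 3, 2, 10, 4, 7, 9, 12, 8, 11, 5]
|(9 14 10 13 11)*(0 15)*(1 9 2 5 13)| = |(0 15)(1 9 14 10)(2 5 13 11)| = 4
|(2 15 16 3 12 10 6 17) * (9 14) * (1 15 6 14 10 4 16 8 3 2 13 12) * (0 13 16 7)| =|(0 13 12 4 7)(1 15 8 3)(2 6 17 16)(9 10 14)| =60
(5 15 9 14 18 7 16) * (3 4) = (3 4)(5 15 9 14 18 7 16) = [0, 1, 2, 4, 3, 15, 6, 16, 8, 14, 10, 11, 12, 13, 18, 9, 5, 17, 7]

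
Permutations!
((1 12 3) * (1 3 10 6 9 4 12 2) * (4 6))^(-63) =(12)(1 2)(6 9) =[0, 2, 1, 3, 4, 5, 9, 7, 8, 6, 10, 11, 12]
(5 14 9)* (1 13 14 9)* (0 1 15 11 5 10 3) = (0 1 13 14 15 11 5 9 10 3) = [1, 13, 2, 0, 4, 9, 6, 7, 8, 10, 3, 5, 12, 14, 15, 11]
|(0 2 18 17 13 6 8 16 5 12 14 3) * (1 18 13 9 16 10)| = 15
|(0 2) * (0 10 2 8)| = 2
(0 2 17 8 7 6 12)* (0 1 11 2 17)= (0 17 8 7 6 12 1 11 2)= [17, 11, 0, 3, 4, 5, 12, 6, 7, 9, 10, 2, 1, 13, 14, 15, 16, 8]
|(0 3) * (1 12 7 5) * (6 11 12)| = 6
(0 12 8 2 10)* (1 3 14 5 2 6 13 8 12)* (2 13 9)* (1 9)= [9, 3, 10, 14, 4, 13, 1, 7, 6, 2, 0, 11, 12, 8, 5]= (0 9 2 10)(1 3 14 5 13 8 6)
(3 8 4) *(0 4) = (0 4 3 8) = [4, 1, 2, 8, 3, 5, 6, 7, 0]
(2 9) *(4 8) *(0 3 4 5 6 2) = [3, 1, 9, 4, 8, 6, 2, 7, 5, 0] = (0 3 4 8 5 6 2 9)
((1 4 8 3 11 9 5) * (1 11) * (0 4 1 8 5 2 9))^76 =(11) =[0, 1, 2, 3, 4, 5, 6, 7, 8, 9, 10, 11]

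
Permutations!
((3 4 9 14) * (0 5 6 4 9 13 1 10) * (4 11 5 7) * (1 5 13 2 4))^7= [10, 7, 4, 9, 2, 13, 5, 0, 8, 14, 1, 6, 12, 11, 3]= (0 10 1 7)(2 4)(3 9 14)(5 13 11 6)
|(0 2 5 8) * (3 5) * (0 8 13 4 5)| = |(0 2 3)(4 5 13)| = 3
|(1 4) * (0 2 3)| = |(0 2 3)(1 4)| = 6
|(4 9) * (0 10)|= 2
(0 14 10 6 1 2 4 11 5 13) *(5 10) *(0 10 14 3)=[3, 2, 4, 0, 11, 13, 1, 7, 8, 9, 6, 14, 12, 10, 5]=(0 3)(1 2 4 11 14 5 13 10 6)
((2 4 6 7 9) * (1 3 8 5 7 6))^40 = (9) = [0, 1, 2, 3, 4, 5, 6, 7, 8, 9]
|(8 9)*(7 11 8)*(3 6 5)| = |(3 6 5)(7 11 8 9)| = 12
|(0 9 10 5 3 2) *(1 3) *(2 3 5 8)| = 10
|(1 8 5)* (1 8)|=2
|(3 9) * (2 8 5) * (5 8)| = 2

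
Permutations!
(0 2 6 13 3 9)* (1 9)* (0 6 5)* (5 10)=(0 2 10 5)(1 9 6 13 3)=[2, 9, 10, 1, 4, 0, 13, 7, 8, 6, 5, 11, 12, 3]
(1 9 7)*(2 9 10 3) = (1 10 3 2 9 7) = [0, 10, 9, 2, 4, 5, 6, 1, 8, 7, 3]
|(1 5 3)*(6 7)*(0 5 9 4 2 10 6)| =10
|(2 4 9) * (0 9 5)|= |(0 9 2 4 5)|= 5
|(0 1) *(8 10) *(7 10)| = |(0 1)(7 10 8)| = 6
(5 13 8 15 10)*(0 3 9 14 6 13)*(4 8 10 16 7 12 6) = (0 3 9 14 4 8 15 16 7 12 6 13 10 5) = [3, 1, 2, 9, 8, 0, 13, 12, 15, 14, 5, 11, 6, 10, 4, 16, 7]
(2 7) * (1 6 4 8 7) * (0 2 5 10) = [2, 6, 1, 3, 8, 10, 4, 5, 7, 9, 0] = (0 2 1 6 4 8 7 5 10)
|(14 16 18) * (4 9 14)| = 5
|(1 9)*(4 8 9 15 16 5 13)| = |(1 15 16 5 13 4 8 9)| = 8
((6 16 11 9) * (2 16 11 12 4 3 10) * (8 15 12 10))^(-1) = (2 10 16)(3 4 12 15 8)(6 9 11) = [0, 1, 10, 4, 12, 5, 9, 7, 3, 11, 16, 6, 15, 13, 14, 8, 2]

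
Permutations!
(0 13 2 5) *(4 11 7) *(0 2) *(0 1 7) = (0 13 1 7 4 11)(2 5) = [13, 7, 5, 3, 11, 2, 6, 4, 8, 9, 10, 0, 12, 1]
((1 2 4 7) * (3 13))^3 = [0, 7, 1, 13, 2, 5, 6, 4, 8, 9, 10, 11, 12, 3] = (1 7 4 2)(3 13)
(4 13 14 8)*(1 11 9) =(1 11 9)(4 13 14 8) =[0, 11, 2, 3, 13, 5, 6, 7, 4, 1, 10, 9, 12, 14, 8]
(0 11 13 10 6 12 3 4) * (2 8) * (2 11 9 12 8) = (0 9 12 3 4)(6 8 11 13 10) = [9, 1, 2, 4, 0, 5, 8, 7, 11, 12, 6, 13, 3, 10]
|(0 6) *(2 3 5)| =6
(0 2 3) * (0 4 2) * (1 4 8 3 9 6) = (1 4 2 9 6)(3 8) = [0, 4, 9, 8, 2, 5, 1, 7, 3, 6]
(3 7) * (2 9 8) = [0, 1, 9, 7, 4, 5, 6, 3, 2, 8] = (2 9 8)(3 7)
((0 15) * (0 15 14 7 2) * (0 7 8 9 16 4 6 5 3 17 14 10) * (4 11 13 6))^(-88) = (3 14 9 11 6)(5 17 8 16 13) = [0, 1, 2, 14, 4, 17, 3, 7, 16, 11, 10, 6, 12, 5, 9, 15, 13, 8]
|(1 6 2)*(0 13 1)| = |(0 13 1 6 2)| = 5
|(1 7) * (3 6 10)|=|(1 7)(3 6 10)|=6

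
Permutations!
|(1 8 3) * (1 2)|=|(1 8 3 2)|=4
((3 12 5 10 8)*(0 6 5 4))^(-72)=(12)=[0, 1, 2, 3, 4, 5, 6, 7, 8, 9, 10, 11, 12]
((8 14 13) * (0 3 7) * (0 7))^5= (0 3)(8 13 14)= [3, 1, 2, 0, 4, 5, 6, 7, 13, 9, 10, 11, 12, 14, 8]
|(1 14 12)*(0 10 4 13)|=|(0 10 4 13)(1 14 12)|=12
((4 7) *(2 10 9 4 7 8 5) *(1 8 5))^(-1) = [0, 8, 5, 3, 9, 4, 6, 7, 1, 10, 2] = (1 8)(2 5 4 9 10)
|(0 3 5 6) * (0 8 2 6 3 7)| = 6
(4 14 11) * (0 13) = (0 13)(4 14 11) = [13, 1, 2, 3, 14, 5, 6, 7, 8, 9, 10, 4, 12, 0, 11]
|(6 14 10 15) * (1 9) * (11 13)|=|(1 9)(6 14 10 15)(11 13)|=4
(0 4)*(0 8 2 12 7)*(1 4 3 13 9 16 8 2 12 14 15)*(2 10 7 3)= [2, 4, 14, 13, 10, 5, 6, 0, 12, 16, 7, 11, 3, 9, 15, 1, 8]= (0 2 14 15 1 4 10 7)(3 13 9 16 8 12)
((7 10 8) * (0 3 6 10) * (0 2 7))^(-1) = (0 8 10 6 3)(2 7) = [8, 1, 7, 0, 4, 5, 3, 2, 10, 9, 6]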